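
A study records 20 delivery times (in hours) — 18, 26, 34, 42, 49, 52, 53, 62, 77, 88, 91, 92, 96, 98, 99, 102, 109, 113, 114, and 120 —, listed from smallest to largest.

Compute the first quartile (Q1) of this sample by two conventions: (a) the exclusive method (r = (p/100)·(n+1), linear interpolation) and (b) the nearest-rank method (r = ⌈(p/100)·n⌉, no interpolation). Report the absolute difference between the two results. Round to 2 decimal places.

n = 20.
(a) r = 5.25; between ranks 5 (49) and 6 (52): 49.75.
(b) the nearest-rank method: rank 5 → 49.
|49.75 − 49| = 0.75.

0.75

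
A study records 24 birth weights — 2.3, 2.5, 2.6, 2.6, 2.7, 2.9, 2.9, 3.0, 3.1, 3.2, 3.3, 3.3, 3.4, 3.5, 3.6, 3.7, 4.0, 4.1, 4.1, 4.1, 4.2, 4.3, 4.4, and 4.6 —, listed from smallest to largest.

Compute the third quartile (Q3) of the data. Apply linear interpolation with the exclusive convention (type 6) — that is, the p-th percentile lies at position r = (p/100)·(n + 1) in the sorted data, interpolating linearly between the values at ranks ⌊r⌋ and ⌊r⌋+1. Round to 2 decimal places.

n = 24.
r = (75/100)·(24 + 1) = 18.75.
Rank 18 is 4.1 and rank 19 is 4.1.
Interpolate: 4.1 + 0.75·(4.1 − 4.1) = 4.1 + 0.75·0 = 4.1.

4.10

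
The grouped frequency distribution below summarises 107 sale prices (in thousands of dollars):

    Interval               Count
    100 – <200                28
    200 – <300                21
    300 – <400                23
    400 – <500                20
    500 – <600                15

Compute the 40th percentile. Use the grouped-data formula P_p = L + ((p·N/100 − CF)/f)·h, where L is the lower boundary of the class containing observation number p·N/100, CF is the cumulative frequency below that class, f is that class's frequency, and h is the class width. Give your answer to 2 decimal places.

N = 107; target position k = 40/100 · 107 = 42.8.
Cumulative frequencies: 28, 49, 72, 92, 107.
Observation 42.8 falls in the class 200 – <300.
L = 200, CF = 28, f = 21, h = 100.
P40 = 200 + ((42.8 − 28)/21)·100 = 200 + 70.4762 = 270.476.

270.48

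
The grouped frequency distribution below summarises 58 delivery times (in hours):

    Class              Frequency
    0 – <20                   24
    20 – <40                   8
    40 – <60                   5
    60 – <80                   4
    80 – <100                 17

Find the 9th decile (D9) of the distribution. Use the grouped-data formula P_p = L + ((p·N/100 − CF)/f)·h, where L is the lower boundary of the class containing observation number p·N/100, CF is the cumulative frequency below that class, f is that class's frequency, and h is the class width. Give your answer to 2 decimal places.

N = 58; target position k = 90/100 · 58 = 52.2.
Cumulative frequencies: 24, 32, 37, 41, 58.
Observation 52.2 falls in the class 80 – <100.
L = 80, CF = 41, f = 17, h = 20.
P90 = 80 + ((52.2 − 41)/17)·20 = 80 + 13.1765 = 93.1765.

93.18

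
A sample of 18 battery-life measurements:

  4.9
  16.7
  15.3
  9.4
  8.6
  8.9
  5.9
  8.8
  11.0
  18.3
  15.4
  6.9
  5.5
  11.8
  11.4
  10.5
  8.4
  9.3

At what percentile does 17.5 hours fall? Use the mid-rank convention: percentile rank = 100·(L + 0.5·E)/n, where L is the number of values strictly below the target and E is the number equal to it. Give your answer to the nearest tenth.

94.4

Sorted: 4.9, 5.5, 5.9, 6.9, 8.4, 8.6, 8.8, 8.9, 9.3, 9.4, 10.5, 11.0, 11.4, 11.8, 15.3, 15.4, 16.7, 18.3.
Count below 17.5: L = 17; count equal: E = 0; n = 18.
Percentile rank = 100·(17 + 0.5·0)/18 = 100·17/18 = 94.44.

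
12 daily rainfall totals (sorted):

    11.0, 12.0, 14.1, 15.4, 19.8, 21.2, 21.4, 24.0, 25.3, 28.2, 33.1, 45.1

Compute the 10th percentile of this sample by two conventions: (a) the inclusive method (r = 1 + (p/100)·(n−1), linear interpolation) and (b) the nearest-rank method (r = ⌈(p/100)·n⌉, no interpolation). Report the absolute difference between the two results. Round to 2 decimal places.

n = 12.
(a) r = 2.1; between ranks 2 (12.0) and 3 (14.1): 12.21.
(b) the nearest-rank method: rank 2 → 12.
|12.21 − 12| = 0.21.

0.21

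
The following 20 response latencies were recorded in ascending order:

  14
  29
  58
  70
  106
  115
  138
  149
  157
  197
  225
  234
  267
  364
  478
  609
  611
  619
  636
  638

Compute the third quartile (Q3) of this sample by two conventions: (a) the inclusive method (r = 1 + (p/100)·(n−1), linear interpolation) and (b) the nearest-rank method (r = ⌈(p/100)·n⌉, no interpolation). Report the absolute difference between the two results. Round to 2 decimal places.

32.75

n = 20.
(a) r = 15.25; between ranks 15 (478) and 16 (609): 510.75.
(b) the nearest-rank method: rank 15 → 478.
|510.75 − 478| = 32.75.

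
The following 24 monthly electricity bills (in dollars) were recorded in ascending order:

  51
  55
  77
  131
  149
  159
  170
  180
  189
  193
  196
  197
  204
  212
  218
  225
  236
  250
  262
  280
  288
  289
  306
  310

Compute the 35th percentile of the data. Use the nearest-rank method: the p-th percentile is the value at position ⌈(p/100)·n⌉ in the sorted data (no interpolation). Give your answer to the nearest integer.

n = 24.
Position = ⌈35/100 · 24⌉ = ⌈8.4⌉ = 9.
The value at rank 9 is 189.

189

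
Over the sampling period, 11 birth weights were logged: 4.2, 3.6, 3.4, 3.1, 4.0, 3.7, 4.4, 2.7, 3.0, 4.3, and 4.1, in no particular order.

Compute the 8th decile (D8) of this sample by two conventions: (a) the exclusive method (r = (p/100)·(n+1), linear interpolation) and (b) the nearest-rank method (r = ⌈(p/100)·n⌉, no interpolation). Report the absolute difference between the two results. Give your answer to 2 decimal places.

0.06

Sorted: 2.7, 3.0, 3.1, 3.4, 3.6, 3.7, 4.0, 4.1, 4.2, 4.3, 4.4.
n = 11.
(a) r = 9.6; between ranks 9 (4.2) and 10 (4.3): 4.26.
(b) the nearest-rank method: rank 9 → 4.2.
|4.26 − 4.2| = 0.06.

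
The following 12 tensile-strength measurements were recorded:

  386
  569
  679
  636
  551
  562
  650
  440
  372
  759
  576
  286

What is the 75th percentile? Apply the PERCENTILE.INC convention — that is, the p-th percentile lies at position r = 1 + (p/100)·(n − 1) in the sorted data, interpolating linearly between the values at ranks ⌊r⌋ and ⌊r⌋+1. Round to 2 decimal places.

639.50

Sorted: 286, 372, 386, 440, 551, 562, 569, 576, 636, 650, 679, 759.
n = 12.
r = 1 + (75/100)·(12 − 1) = 1 + 8.25 = 9.25.
Rank 9 is 636 and rank 10 is 650.
Interpolate: 636 + 0.25·(650 − 636) = 636 + 0.25·14 = 639.5.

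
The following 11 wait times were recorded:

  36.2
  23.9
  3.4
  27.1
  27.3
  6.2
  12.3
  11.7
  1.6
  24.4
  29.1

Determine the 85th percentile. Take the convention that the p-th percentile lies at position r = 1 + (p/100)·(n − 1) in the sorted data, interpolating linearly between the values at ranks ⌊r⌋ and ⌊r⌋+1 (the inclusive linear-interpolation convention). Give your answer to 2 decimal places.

Sorted: 1.6, 3.4, 6.2, 11.7, 12.3, 23.9, 24.4, 27.1, 27.3, 29.1, 36.2.
n = 11.
r = 1 + (85/100)·(11 − 1) = 1 + 8.5 = 9.5.
Rank 9 is 27.3 and rank 10 is 29.1.
Interpolate: 27.3 + 0.5·(29.1 − 27.3) = 27.3 + 0.5·1.8 = 28.2.

28.20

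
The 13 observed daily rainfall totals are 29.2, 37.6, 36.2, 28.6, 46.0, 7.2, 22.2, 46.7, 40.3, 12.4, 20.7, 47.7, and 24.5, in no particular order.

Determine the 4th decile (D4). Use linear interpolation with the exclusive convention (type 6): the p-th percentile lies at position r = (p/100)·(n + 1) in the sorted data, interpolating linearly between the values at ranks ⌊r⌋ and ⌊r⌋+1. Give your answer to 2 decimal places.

26.96

Sorted: 7.2, 12.4, 20.7, 22.2, 24.5, 28.6, 29.2, 36.2, 37.6, 40.3, 46.0, 46.7, 47.7.
n = 13.
r = (40/100)·(13 + 1) = 5.6.
Rank 5 is 24.5 and rank 6 is 28.6.
Interpolate: 24.5 + 0.6·(28.6 − 24.5) = 24.5 + 0.6·4.1 = 26.96.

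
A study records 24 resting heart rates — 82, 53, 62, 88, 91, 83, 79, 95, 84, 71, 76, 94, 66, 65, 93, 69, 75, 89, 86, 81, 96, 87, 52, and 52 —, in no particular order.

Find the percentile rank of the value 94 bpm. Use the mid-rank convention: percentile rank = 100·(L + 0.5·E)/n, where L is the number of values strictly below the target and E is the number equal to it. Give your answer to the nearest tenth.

Sorted: 52, 52, 53, 62, 65, 66, 69, 71, 75, 76, 79, 81, 82, 83, 84, 86, 87, 88, 89, 91, 93, 94, 95, 96.
Count below 94: L = 21; count equal: E = 1; n = 24.
Percentile rank = 100·(21 + 0.5·1)/24 = 100·21.5/24 = 89.58.

89.6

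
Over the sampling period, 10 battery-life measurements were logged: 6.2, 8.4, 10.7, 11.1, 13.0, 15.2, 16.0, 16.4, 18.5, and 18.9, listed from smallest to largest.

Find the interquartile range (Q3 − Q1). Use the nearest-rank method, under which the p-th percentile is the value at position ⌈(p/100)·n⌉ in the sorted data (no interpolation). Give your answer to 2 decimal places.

n = 10.
P25: rank ⌈25/100·10⌉ = 3 → 10.7.
P75: rank ⌈75/100·10⌉ = 8 → 16.4.
Difference: 16.4 − 10.7 = 5.7.

5.70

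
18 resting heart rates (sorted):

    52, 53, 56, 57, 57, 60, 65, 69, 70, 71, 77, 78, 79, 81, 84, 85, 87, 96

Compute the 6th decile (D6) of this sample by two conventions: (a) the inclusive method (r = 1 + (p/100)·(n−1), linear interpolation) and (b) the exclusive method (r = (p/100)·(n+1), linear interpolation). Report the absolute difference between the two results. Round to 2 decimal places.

n = 18.
(a) r = 11.2; between ranks 11 (77) and 12 (78): 77.2.
(b) r = 11.4; between ranks 11 (77) and 12 (78): 77.4.
|77.2 − 77.4| = 0.2.

0.20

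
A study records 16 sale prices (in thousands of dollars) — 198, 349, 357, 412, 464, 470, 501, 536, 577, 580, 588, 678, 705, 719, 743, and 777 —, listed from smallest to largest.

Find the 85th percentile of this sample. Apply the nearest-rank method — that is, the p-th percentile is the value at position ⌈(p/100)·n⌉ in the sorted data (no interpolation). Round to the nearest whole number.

719

n = 16.
Position = ⌈85/100 · 16⌉ = ⌈13.6⌉ = 14.
The value at rank 14 is 719.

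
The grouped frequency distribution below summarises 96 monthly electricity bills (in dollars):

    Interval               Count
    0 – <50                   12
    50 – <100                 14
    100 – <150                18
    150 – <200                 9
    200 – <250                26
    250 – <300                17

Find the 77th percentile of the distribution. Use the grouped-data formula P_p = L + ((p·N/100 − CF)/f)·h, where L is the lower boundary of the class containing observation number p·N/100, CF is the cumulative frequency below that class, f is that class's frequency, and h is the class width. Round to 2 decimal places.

N = 96; target position k = 77/100 · 96 = 73.92.
Cumulative frequencies: 12, 26, 44, 53, 79, 96.
Observation 73.92 falls in the class 200 – <250.
L = 200, CF = 53, f = 26, h = 50.
P77 = 200 + ((73.92 − 53)/26)·50 = 200 + 40.2308 = 240.231.

240.23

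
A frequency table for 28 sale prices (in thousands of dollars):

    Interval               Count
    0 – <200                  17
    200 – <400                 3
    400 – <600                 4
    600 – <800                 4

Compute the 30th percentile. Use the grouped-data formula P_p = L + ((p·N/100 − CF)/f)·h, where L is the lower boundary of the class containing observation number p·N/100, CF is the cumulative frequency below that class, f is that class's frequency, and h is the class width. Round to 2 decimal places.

N = 28; target position k = 30/100 · 28 = 8.4.
Cumulative frequencies: 17, 20, 24, 28.
Observation 8.4 falls in the class 0 – <200.
L = 0, CF = 0, f = 17, h = 200.
P30 = 0 + ((8.4 − 0)/17)·200 = 0 + 98.8235 = 98.8235.

98.82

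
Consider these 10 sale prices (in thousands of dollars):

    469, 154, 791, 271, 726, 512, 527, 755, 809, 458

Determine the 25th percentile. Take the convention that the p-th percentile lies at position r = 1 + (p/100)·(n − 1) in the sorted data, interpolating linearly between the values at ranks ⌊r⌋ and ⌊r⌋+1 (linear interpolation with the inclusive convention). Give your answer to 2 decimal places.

Sorted: 154, 271, 458, 469, 512, 527, 726, 755, 791, 809.
n = 10.
r = 1 + (25/100)·(10 − 1) = 1 + 2.25 = 3.25.
Rank 3 is 458 and rank 4 is 469.
Interpolate: 458 + 0.25·(469 − 458) = 458 + 0.25·11 = 460.75.

460.75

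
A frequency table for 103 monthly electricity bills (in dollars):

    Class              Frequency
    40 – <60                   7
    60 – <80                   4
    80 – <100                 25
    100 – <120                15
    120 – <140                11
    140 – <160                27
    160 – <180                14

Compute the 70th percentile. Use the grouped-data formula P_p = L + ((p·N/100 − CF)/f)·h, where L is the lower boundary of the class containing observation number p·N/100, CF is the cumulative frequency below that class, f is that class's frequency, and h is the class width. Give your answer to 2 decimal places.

147.48

N = 103; target position k = 70/100 · 103 = 72.1.
Cumulative frequencies: 7, 11, 36, 51, 62, 89, 103.
Observation 72.1 falls in the class 140 – <160.
L = 140, CF = 62, f = 27, h = 20.
P70 = 140 + ((72.1 − 62)/27)·20 = 140 + 7.48148 = 147.481.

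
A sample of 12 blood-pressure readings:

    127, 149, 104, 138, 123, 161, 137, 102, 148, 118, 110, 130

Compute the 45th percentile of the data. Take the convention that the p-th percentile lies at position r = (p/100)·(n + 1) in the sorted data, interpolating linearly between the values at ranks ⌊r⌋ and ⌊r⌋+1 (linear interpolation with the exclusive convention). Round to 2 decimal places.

Sorted: 102, 104, 110, 118, 123, 127, 130, 137, 138, 148, 149, 161.
n = 12.
r = (45/100)·(12 + 1) = 5.85.
Rank 5 is 123 and rank 6 is 127.
Interpolate: 123 + 0.85·(127 − 123) = 123 + 0.85·4 = 126.4.

126.40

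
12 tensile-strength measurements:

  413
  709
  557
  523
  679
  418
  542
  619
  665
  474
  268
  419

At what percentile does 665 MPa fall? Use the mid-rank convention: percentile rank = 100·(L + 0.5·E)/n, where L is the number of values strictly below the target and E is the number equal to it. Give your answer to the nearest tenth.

79.2

Sorted: 268, 413, 418, 419, 474, 523, 542, 557, 619, 665, 679, 709.
Count below 665: L = 9; count equal: E = 1; n = 12.
Percentile rank = 100·(9 + 0.5·1)/12 = 100·9.5/12 = 79.17.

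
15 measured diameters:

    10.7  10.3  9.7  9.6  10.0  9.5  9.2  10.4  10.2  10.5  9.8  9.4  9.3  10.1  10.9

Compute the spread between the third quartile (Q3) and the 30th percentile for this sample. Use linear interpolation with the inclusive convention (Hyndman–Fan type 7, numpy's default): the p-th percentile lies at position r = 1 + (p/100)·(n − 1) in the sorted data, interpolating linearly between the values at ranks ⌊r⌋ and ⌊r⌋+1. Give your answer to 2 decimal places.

Sorted: 9.2, 9.3, 9.4, 9.5, 9.6, 9.7, 9.8, 10.0, 10.1, 10.2, 10.3, 10.4, 10.5, 10.7, 10.9.
n = 15.
P30: r = 5.2; ranks 5–6 are 9.6, 9.7; interpolating gives 9.62.
P75: r = 11.5; ranks 11–12 are 10.3, 10.4; interpolating gives 10.35.
Difference: 10.35 − 9.62 = 0.73.

0.73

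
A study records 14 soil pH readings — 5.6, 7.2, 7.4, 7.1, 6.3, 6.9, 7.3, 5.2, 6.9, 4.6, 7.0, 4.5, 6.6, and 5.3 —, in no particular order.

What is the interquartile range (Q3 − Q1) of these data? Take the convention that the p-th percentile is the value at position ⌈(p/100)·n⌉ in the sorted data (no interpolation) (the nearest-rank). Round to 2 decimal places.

1.80

Sorted: 4.5, 4.6, 5.2, 5.3, 5.6, 6.3, 6.6, 6.9, 6.9, 7.0, 7.1, 7.2, 7.3, 7.4.
n = 14.
P25: rank ⌈25/100·14⌉ = 4 → 5.3.
P75: rank ⌈75/100·14⌉ = 11 → 7.1.
Difference: 7.1 − 5.3 = 1.8.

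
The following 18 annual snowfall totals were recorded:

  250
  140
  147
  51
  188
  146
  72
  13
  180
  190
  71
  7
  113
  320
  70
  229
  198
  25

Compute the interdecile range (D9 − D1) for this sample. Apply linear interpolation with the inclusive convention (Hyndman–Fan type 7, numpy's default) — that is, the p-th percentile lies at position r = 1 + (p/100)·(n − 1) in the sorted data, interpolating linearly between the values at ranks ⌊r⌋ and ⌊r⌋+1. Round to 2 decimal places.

Sorted: 7, 13, 25, 51, 70, 71, 72, 113, 140, 146, 147, 180, 188, 190, 198, 229, 250, 320.
n = 18.
P10: r = 2.7; ranks 2–3 are 13, 25; interpolating gives 21.4.
P90: r = 16.3; ranks 16–17 are 229, 250; interpolating gives 235.3.
Difference: 235.3 − 21.4 = 213.9.

213.90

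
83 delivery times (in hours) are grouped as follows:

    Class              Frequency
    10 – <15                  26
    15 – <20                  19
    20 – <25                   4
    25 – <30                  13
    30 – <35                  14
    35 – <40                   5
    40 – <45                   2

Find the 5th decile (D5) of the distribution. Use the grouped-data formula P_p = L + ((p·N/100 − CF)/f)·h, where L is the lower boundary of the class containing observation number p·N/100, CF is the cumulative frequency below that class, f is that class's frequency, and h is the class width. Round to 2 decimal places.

N = 83; target position k = 50/100 · 83 = 41.5.
Cumulative frequencies: 26, 45, 49, 62, 76, 81, 83.
Observation 41.5 falls in the class 15 – <20.
L = 15, CF = 26, f = 19, h = 5.
P50 = 15 + ((41.5 − 26)/19)·5 = 15 + 4.07895 = 19.0789.

19.08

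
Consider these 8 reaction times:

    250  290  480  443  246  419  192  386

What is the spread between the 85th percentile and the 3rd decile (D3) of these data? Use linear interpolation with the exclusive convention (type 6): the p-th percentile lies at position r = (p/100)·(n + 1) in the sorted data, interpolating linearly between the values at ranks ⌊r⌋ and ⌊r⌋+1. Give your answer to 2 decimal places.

Sorted: 192, 246, 250, 290, 386, 419, 443, 480.
n = 8.
P30: r = 2.7; ranks 2–3 are 246, 250; interpolating gives 248.8.
P85: r = 7.65; ranks 7–8 are 443, 480; interpolating gives 467.05.
Difference: 467.05 − 248.8 = 218.25.

218.25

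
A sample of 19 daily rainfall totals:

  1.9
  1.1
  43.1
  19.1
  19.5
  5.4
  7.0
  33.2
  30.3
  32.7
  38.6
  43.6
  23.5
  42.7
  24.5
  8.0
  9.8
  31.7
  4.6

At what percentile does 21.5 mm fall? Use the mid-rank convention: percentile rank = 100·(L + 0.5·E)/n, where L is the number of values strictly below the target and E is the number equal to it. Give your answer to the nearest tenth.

47.4

Sorted: 1.1, 1.9, 4.6, 5.4, 7.0, 8.0, 9.8, 19.1, 19.5, 23.5, 24.5, 30.3, 31.7, 32.7, 33.2, 38.6, 42.7, 43.1, 43.6.
Count below 21.5: L = 9; count equal: E = 0; n = 19.
Percentile rank = 100·(9 + 0.5·0)/19 = 100·9/19 = 47.37.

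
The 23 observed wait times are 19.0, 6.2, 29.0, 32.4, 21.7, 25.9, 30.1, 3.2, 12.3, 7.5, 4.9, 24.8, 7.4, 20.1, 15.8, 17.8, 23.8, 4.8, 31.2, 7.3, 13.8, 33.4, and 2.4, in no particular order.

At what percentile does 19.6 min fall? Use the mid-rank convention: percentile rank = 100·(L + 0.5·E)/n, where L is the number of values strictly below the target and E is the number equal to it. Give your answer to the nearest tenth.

56.5

Sorted: 2.4, 3.2, 4.8, 4.9, 6.2, 7.3, 7.4, 7.5, 12.3, 13.8, 15.8, 17.8, 19.0, 20.1, 21.7, 23.8, 24.8, 25.9, 29.0, 30.1, 31.2, 32.4, 33.4.
Count below 19.6: L = 13; count equal: E = 0; n = 23.
Percentile rank = 100·(13 + 0.5·0)/23 = 100·13/23 = 56.52.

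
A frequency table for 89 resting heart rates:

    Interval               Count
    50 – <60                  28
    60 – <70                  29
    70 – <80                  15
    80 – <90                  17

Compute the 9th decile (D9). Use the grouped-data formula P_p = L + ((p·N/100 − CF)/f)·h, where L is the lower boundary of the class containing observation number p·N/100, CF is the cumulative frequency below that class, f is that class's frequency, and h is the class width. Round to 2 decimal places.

N = 89; target position k = 90/100 · 89 = 80.1.
Cumulative frequencies: 28, 57, 72, 89.
Observation 80.1 falls in the class 80 – <90.
L = 80, CF = 72, f = 17, h = 10.
P90 = 80 + ((80.1 − 72)/17)·10 = 80 + 4.76471 = 84.7647.

84.76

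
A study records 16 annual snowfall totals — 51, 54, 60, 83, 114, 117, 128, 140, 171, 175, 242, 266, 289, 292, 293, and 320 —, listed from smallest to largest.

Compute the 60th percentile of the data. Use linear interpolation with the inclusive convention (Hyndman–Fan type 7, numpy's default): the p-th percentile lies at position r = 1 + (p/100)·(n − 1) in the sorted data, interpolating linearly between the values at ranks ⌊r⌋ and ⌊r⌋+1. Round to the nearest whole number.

n = 16.
r = 1 + (60/100)·(16 − 1) = 1 + 9 = 10.
r is an integer, so P60 is the value at rank 10: 175.

175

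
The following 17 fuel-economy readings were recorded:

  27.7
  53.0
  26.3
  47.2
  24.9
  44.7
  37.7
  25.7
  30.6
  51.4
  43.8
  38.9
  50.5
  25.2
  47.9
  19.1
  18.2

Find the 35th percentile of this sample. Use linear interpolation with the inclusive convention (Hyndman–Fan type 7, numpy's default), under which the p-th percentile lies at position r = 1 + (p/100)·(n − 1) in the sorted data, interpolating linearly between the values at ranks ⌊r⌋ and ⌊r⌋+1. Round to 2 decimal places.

Sorted: 18.2, 19.1, 24.9, 25.2, 25.7, 26.3, 27.7, 30.6, 37.7, 38.9, 43.8, 44.7, 47.2, 47.9, 50.5, 51.4, 53.0.
n = 17.
r = 1 + (35/100)·(17 − 1) = 1 + 5.6 = 6.6.
Rank 6 is 26.3 and rank 7 is 27.7.
Interpolate: 26.3 + 0.6·(27.7 − 26.3) = 26.3 + 0.6·1.4 = 27.14.

27.14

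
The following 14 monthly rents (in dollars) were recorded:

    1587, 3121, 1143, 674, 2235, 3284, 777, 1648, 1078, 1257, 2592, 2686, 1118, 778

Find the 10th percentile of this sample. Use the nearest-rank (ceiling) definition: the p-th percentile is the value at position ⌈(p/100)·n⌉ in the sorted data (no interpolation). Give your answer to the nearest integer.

Sorted: 674, 777, 778, 1078, 1118, 1143, 1257, 1587, 1648, 2235, 2592, 2686, 3121, 3284.
n = 14.
Position = ⌈10/100 · 14⌉ = ⌈1.4⌉ = 2.
The value at rank 2 is 777.

777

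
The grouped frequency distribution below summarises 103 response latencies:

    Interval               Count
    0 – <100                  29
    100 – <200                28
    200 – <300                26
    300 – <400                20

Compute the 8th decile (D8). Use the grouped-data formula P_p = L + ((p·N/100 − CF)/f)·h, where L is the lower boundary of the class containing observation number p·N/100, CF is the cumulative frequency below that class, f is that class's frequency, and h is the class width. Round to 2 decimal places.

N = 103; target position k = 80/100 · 103 = 82.4.
Cumulative frequencies: 29, 57, 83, 103.
Observation 82.4 falls in the class 200 – <300.
L = 200, CF = 57, f = 26, h = 100.
P80 = 200 + ((82.4 − 57)/26)·100 = 200 + 97.6923 = 297.692.

297.69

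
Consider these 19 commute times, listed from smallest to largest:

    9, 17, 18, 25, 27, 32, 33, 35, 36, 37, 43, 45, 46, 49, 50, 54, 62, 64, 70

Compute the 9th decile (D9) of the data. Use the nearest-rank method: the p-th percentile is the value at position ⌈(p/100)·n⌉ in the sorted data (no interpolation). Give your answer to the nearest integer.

64

n = 19.
Position = ⌈90/100 · 19⌉ = ⌈17.1⌉ = 18.
The value at rank 18 is 64.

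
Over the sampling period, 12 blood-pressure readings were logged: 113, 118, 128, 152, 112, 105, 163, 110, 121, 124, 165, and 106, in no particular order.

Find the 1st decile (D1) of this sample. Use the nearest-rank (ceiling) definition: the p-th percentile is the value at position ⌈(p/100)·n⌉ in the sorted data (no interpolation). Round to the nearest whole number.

106

Sorted: 105, 106, 110, 112, 113, 118, 121, 124, 128, 152, 163, 165.
n = 12.
Position = ⌈10/100 · 12⌉ = ⌈1.2⌉ = 2.
The value at rank 2 is 106.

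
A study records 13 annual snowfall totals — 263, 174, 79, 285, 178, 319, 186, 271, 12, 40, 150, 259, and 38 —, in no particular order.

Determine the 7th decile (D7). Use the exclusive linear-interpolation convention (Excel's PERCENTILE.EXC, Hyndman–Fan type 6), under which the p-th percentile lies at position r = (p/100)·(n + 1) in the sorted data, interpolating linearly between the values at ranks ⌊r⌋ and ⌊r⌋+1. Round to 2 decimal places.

Sorted: 12, 38, 40, 79, 150, 174, 178, 186, 259, 263, 271, 285, 319.
n = 13.
r = (70/100)·(13 + 1) = 9.8.
Rank 9 is 259 and rank 10 is 263.
Interpolate: 259 + 0.8·(263 − 259) = 259 + 0.8·4 = 262.2.

262.20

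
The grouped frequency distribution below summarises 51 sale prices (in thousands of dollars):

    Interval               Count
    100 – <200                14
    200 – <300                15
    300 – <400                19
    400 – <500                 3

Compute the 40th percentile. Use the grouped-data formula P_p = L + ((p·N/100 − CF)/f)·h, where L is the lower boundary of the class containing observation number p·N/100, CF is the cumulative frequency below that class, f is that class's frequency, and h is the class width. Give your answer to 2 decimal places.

N = 51; target position k = 40/100 · 51 = 20.4.
Cumulative frequencies: 14, 29, 48, 51.
Observation 20.4 falls in the class 200 – <300.
L = 200, CF = 14, f = 15, h = 100.
P40 = 200 + ((20.4 − 14)/15)·100 = 200 + 42.6667 = 242.667.

242.67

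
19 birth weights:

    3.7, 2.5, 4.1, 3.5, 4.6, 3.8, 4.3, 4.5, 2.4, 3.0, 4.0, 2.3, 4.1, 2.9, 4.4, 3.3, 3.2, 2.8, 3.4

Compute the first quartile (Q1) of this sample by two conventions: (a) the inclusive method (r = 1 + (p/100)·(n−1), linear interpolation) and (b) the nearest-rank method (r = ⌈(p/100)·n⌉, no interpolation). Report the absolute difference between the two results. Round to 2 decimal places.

Sorted: 2.3, 2.4, 2.5, 2.8, 2.9, 3.0, 3.2, 3.3, 3.4, 3.5, 3.7, 3.8, 4.0, 4.1, 4.1, 4.3, 4.4, 4.5, 4.6.
n = 19.
(a) r = 5.5; between ranks 5 (2.9) and 6 (3.0): 2.95.
(b) the nearest-rank method: rank 5 → 2.9.
|2.95 − 2.9| = 0.05.

0.05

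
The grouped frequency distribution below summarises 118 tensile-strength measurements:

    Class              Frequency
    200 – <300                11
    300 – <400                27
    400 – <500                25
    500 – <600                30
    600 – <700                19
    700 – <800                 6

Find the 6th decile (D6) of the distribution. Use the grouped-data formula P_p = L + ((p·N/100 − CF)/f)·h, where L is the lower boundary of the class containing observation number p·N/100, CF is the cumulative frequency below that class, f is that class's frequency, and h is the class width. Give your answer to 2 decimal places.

526.00

N = 118; target position k = 60/100 · 118 = 70.8.
Cumulative frequencies: 11, 38, 63, 93, 112, 118.
Observation 70.8 falls in the class 500 – <600.
L = 500, CF = 63, f = 30, h = 100.
P60 = 500 + ((70.8 − 63)/30)·100 = 500 + 26 = 526.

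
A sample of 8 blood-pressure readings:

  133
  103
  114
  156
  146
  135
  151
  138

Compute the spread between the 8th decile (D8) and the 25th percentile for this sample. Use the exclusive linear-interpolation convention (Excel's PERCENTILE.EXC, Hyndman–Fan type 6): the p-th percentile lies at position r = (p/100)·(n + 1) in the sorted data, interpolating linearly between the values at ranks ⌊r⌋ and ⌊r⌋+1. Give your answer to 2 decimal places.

Sorted: 103, 114, 133, 135, 138, 146, 151, 156.
n = 8.
P25: r = 2.25; ranks 2–3 are 114, 133; interpolating gives 118.75.
P80: r = 7.2; ranks 7–8 are 151, 156; interpolating gives 152.
Difference: 152 − 118.75 = 33.25.

33.25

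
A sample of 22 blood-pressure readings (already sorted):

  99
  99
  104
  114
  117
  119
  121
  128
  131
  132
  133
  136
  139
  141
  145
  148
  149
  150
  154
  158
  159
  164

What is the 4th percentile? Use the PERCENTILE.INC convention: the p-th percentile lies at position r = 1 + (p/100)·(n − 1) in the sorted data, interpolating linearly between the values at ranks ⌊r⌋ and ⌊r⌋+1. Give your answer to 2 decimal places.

n = 22.
r = 1 + (4/100)·(22 − 1) = 1 + 0.84 = 1.84.
Rank 1 is 99 and rank 2 is 99.
Interpolate: 99 + 0.84·(99 − 99) = 99 + 0.84·0 = 99.

99.00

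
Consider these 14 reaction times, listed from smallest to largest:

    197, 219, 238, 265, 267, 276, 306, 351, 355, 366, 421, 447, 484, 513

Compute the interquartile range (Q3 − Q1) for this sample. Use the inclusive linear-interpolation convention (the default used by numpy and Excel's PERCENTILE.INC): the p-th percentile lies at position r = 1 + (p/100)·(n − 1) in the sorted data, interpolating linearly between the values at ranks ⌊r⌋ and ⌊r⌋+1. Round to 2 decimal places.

141.75

n = 14.
P25: r = 4.25; ranks 4–5 are 265, 267; interpolating gives 265.5.
P75: r = 10.75; ranks 10–11 are 366, 421; interpolating gives 407.25.
Difference: 407.25 − 265.5 = 141.75.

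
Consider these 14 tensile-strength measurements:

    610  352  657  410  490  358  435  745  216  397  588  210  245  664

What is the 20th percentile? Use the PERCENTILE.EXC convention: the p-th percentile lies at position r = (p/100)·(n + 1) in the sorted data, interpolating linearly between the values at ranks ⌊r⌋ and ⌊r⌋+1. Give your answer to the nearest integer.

Sorted: 210, 216, 245, 352, 358, 397, 410, 435, 490, 588, 610, 657, 664, 745.
n = 14.
r = (20/100)·(14 + 1) = 3.
r is an integer, so P20 is the value at rank 3: 245.

245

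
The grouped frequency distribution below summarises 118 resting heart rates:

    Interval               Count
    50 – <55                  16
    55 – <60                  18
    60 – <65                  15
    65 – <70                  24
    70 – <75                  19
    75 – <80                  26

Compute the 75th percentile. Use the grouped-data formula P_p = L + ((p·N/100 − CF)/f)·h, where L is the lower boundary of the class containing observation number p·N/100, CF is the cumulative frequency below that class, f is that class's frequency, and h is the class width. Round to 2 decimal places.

N = 118; target position k = 75/100 · 118 = 88.5.
Cumulative frequencies: 16, 34, 49, 73, 92, 118.
Observation 88.5 falls in the class 70 – <75.
L = 70, CF = 73, f = 19, h = 5.
P75 = 70 + ((88.5 − 73)/19)·5 = 70 + 4.07895 = 74.0789.

74.08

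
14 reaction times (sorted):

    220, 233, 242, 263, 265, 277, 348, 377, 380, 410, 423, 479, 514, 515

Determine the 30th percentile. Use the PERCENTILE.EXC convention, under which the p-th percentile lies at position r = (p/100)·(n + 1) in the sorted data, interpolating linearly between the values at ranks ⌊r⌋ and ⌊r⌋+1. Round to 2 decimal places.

n = 14.
r = (30/100)·(14 + 1) = 4.5.
Rank 4 is 263 and rank 5 is 265.
Interpolate: 263 + 0.5·(265 − 263) = 263 + 0.5·2 = 264.

264.00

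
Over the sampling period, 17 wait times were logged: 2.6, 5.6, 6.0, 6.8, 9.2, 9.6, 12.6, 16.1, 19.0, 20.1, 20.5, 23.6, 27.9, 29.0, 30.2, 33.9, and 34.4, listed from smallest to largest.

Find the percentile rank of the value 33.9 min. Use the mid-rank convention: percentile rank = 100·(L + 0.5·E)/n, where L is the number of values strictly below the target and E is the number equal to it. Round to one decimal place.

91.2

Count below 33.9: L = 15; count equal: E = 1; n = 17.
Percentile rank = 100·(15 + 0.5·1)/17 = 100·15.5/17 = 91.18.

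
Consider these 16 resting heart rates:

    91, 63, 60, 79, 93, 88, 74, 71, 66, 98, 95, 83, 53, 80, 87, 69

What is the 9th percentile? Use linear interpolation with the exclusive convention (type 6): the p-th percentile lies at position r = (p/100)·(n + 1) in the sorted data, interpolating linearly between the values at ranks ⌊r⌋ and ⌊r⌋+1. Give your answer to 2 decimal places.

Sorted: 53, 60, 63, 66, 69, 71, 74, 79, 80, 83, 87, 88, 91, 93, 95, 98.
n = 16.
r = (9/100)·(16 + 1) = 1.53.
Rank 1 is 53 and rank 2 is 60.
Interpolate: 53 + 0.53·(60 − 53) = 53 + 0.53·7 = 56.71.

56.71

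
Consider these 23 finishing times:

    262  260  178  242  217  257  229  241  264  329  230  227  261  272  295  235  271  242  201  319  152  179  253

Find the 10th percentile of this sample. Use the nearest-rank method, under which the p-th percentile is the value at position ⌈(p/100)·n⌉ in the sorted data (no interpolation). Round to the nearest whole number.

179

Sorted: 152, 178, 179, 201, 217, 227, 229, 230, 235, 241, 242, 242, 253, 257, 260, 261, 262, 264, 271, 272, 295, 319, 329.
n = 23.
Position = ⌈10/100 · 23⌉ = ⌈2.3⌉ = 3.
The value at rank 3 is 179.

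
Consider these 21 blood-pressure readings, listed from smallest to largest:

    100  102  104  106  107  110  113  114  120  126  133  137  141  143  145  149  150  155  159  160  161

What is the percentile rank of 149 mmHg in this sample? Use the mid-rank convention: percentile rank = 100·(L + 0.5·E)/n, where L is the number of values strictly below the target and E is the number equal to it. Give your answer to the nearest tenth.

Count below 149: L = 15; count equal: E = 1; n = 21.
Percentile rank = 100·(15 + 0.5·1)/21 = 100·15.5/21 = 73.81.

73.8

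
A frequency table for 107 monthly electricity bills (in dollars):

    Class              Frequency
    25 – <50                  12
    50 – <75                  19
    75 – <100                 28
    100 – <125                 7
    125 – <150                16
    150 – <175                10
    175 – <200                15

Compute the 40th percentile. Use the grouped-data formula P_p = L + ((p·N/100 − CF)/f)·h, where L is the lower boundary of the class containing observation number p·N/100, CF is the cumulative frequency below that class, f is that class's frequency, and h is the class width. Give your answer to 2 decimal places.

85.54

N = 107; target position k = 40/100 · 107 = 42.8.
Cumulative frequencies: 12, 31, 59, 66, 82, 92, 107.
Observation 42.8 falls in the class 75 – <100.
L = 75, CF = 31, f = 28, h = 25.
P40 = 75 + ((42.8 − 31)/28)·25 = 75 + 10.5357 = 85.5357.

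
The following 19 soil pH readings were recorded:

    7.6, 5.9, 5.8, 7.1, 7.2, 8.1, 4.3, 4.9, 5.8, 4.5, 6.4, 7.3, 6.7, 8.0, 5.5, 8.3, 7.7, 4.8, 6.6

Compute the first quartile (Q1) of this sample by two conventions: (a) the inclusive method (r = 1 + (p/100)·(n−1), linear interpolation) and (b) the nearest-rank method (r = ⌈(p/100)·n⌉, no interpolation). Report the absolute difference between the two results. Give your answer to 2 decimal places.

Sorted: 4.3, 4.5, 4.8, 4.9, 5.5, 5.8, 5.8, 5.9, 6.4, 6.6, 6.7, 7.1, 7.2, 7.3, 7.6, 7.7, 8.0, 8.1, 8.3.
n = 19.
(a) r = 5.5; between ranks 5 (5.5) and 6 (5.8): 5.65.
(b) the nearest-rank method: rank 5 → 5.5.
|5.65 − 5.5| = 0.15.

0.15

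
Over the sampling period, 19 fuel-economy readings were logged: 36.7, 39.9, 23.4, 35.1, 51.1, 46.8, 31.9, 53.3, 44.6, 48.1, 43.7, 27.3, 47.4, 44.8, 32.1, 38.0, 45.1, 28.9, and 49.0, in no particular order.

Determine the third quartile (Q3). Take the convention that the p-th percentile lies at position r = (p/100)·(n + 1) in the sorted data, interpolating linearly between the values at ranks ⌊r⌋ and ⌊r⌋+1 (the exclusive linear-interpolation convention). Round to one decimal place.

Sorted: 23.4, 27.3, 28.9, 31.9, 32.1, 35.1, 36.7, 38.0, 39.9, 43.7, 44.6, 44.8, 45.1, 46.8, 47.4, 48.1, 49.0, 51.1, 53.3.
n = 19.
r = (75/100)·(19 + 1) = 15.
r is an integer, so P75 is the value at rank 15: 47.4.

47.4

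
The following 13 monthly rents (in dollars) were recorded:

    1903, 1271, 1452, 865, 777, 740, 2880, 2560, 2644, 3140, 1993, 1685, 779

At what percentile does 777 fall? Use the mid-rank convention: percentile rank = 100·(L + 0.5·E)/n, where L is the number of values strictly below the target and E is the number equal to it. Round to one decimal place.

Sorted: 740, 777, 779, 865, 1271, 1452, 1685, 1903, 1993, 2560, 2644, 2880, 3140.
Count below 777: L = 1; count equal: E = 1; n = 13.
Percentile rank = 100·(1 + 0.5·1)/13 = 100·1.5/13 = 11.54.

11.5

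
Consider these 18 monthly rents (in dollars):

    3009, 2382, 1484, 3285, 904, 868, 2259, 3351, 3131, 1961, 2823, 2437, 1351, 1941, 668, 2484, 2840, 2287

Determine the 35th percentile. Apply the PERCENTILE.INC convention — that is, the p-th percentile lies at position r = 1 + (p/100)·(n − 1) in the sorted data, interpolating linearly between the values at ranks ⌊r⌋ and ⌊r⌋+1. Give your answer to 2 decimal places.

1960.00

Sorted: 668, 868, 904, 1351, 1484, 1941, 1961, 2259, 2287, 2382, 2437, 2484, 2823, 2840, 3009, 3131, 3285, 3351.
n = 18.
r = 1 + (35/100)·(18 − 1) = 1 + 5.95 = 6.95.
Rank 6 is 1941 and rank 7 is 1961.
Interpolate: 1941 + 0.95·(1961 − 1941) = 1941 + 0.95·20 = 1960.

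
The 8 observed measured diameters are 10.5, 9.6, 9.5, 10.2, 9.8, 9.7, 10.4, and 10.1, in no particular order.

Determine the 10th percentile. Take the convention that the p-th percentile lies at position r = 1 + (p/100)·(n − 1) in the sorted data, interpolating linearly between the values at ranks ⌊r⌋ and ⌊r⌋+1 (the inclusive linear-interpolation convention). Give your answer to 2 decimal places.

Sorted: 9.5, 9.6, 9.7, 9.8, 10.1, 10.2, 10.4, 10.5.
n = 8.
r = 1 + (10/100)·(8 − 1) = 1 + 0.7 = 1.7.
Rank 1 is 9.5 and rank 2 is 9.6.
Interpolate: 9.5 + 0.7·(9.6 − 9.5) = 9.5 + 0.7·0.1 = 9.57.

9.57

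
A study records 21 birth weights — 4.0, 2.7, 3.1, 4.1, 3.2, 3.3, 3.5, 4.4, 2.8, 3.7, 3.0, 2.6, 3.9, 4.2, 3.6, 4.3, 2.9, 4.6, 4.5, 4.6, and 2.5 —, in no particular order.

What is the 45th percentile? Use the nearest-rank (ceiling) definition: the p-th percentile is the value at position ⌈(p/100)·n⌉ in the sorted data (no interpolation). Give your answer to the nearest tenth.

Sorted: 2.5, 2.6, 2.7, 2.8, 2.9, 3.0, 3.1, 3.2, 3.3, 3.5, 3.6, 3.7, 3.9, 4.0, 4.1, 4.2, 4.3, 4.4, 4.5, 4.6, 4.6.
n = 21.
Position = ⌈45/100 · 21⌉ = ⌈9.45⌉ = 10.
The value at rank 10 is 3.5.

3.5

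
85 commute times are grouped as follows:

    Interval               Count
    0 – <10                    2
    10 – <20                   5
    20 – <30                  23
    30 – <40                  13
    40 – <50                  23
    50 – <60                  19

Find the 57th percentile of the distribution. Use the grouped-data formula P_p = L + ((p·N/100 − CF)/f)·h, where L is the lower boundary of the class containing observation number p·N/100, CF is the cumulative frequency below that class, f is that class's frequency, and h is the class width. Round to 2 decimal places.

42.37

N = 85; target position k = 57/100 · 85 = 48.45.
Cumulative frequencies: 2, 7, 30, 43, 66, 85.
Observation 48.45 falls in the class 40 – <50.
L = 40, CF = 43, f = 23, h = 10.
P57 = 40 + ((48.45 − 43)/23)·10 = 40 + 2.36957 = 42.3696.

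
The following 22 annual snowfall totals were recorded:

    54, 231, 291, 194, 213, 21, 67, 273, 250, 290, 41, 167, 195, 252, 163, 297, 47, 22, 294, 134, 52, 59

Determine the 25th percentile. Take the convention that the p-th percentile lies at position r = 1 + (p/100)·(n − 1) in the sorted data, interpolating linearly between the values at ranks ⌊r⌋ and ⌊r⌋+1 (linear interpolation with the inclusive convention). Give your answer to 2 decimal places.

55.25

Sorted: 21, 22, 41, 47, 52, 54, 59, 67, 134, 163, 167, 194, 195, 213, 231, 250, 252, 273, 290, 291, 294, 297.
n = 22.
r = 1 + (25/100)·(22 − 1) = 1 + 5.25 = 6.25.
Rank 6 is 54 and rank 7 is 59.
Interpolate: 54 + 0.25·(59 − 54) = 54 + 0.25·5 = 55.25.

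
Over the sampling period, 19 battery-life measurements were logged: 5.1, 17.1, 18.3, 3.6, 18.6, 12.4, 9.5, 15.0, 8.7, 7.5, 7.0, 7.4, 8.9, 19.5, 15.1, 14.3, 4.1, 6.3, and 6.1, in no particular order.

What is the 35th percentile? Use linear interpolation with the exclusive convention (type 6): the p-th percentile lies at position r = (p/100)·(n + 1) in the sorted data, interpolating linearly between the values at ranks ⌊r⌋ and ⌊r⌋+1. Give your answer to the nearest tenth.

7.4

Sorted: 3.6, 4.1, 5.1, 6.1, 6.3, 7.0, 7.4, 7.5, 8.7, 8.9, 9.5, 12.4, 14.3, 15.0, 15.1, 17.1, 18.3, 18.6, 19.5.
n = 19.
r = (35/100)·(19 + 1) = 7.
r is an integer, so P35 is the value at rank 7: 7.4.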